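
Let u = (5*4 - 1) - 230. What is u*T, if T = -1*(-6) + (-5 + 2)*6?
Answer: 2532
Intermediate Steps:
T = -12 (T = 6 - 3*6 = 6 - 18 = -12)
u = -211 (u = (20 - 1) - 230 = 19 - 230 = -211)
u*T = -211*(-12) = 2532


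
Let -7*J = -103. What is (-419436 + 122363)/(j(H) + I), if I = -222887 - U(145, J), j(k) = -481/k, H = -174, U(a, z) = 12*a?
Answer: 1397046/1056341 ≈ 1.3225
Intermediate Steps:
J = 103/7 (J = -⅐*(-103) = 103/7 ≈ 14.714)
I = -224627 (I = -222887 - 12*145 = -222887 - 1*1740 = -222887 - 1740 = -224627)
(-419436 + 122363)/(j(H) + I) = (-419436 + 122363)/(-481/(-174) - 224627) = -297073/(-481*(-1/174) - 224627) = -297073/(481/174 - 224627) = -297073/(-39084617/174) = -297073*(-174/39084617) = 1397046/1056341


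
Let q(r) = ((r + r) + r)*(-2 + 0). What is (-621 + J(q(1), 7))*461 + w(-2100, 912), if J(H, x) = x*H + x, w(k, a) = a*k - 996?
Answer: -2218612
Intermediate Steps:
w(k, a) = -996 + a*k
q(r) = -6*r (q(r) = (2*r + r)*(-2) = (3*r)*(-2) = -6*r)
J(H, x) = x + H*x (J(H, x) = H*x + x = x + H*x)
(-621 + J(q(1), 7))*461 + w(-2100, 912) = (-621 + 7*(1 - 6*1))*461 + (-996 + 912*(-2100)) = (-621 + 7*(1 - 6))*461 + (-996 - 1915200) = (-621 + 7*(-5))*461 - 1916196 = (-621 - 35)*461 - 1916196 = -656*461 - 1916196 = -302416 - 1916196 = -2218612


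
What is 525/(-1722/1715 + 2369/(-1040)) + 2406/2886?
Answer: -12801607151/80446769 ≈ -159.13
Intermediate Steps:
525/(-1722/1715 + 2369/(-1040)) + 2406/2886 = 525/(-1722*1/1715 + 2369*(-1/1040)) + 2406*(1/2886) = 525/(-246/245 - 2369/1040) + 401/481 = 525/(-167249/50960) + 401/481 = 525*(-50960/167249) + 401/481 = -26754000/167249 + 401/481 = -12801607151/80446769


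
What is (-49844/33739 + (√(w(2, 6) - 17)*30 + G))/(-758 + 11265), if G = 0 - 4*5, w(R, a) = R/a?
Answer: -724624/354495673 + 50*I*√6/10507 ≈ -0.0020441 + 0.011656*I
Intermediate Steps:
G = -20 (G = 0 - 20 = -20)
(-49844/33739 + (√(w(2, 6) - 17)*30 + G))/(-758 + 11265) = (-49844/33739 + (√(2/6 - 17)*30 - 20))/(-758 + 11265) = (-49844*1/33739 + (√(2*(⅙) - 17)*30 - 20))/10507 = (-49844/33739 + (√(⅓ - 17)*30 - 20))*(1/10507) = (-49844/33739 + (√(-50/3)*30 - 20))*(1/10507) = (-49844/33739 + ((5*I*√6/3)*30 - 20))*(1/10507) = (-49844/33739 + (50*I*√6 - 20))*(1/10507) = (-49844/33739 + (-20 + 50*I*√6))*(1/10507) = (-724624/33739 + 50*I*√6)*(1/10507) = -724624/354495673 + 50*I*√6/10507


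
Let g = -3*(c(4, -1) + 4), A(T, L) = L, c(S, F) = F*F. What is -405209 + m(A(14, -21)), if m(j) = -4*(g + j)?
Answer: -405065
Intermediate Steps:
c(S, F) = F²
g = -15 (g = -3*((-1)² + 4) = -3*(1 + 4) = -3*5 = -15)
m(j) = 60 - 4*j (m(j) = -4*(-15 + j) = 60 - 4*j)
-405209 + m(A(14, -21)) = -405209 + (60 - 4*(-21)) = -405209 + (60 + 84) = -405209 + 144 = -405065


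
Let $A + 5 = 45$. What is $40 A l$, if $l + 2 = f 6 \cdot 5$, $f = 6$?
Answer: $284800$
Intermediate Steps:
$A = 40$ ($A = -5 + 45 = 40$)
$l = 178$ ($l = -2 + 6 \cdot 6 \cdot 5 = -2 + 36 \cdot 5 = -2 + 180 = 178$)
$40 A l = 40 \cdot 40 \cdot 178 = 1600 \cdot 178 = 284800$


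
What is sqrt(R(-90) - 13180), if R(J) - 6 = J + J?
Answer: I*sqrt(13354) ≈ 115.56*I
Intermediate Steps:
R(J) = 6 + 2*J (R(J) = 6 + (J + J) = 6 + 2*J)
sqrt(R(-90) - 13180) = sqrt((6 + 2*(-90)) - 13180) = sqrt((6 - 180) - 13180) = sqrt(-174 - 13180) = sqrt(-13354) = I*sqrt(13354)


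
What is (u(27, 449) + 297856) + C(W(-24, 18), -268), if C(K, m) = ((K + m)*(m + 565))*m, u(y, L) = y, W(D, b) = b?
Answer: 20196883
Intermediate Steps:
C(K, m) = m*(565 + m)*(K + m) (C(K, m) = ((K + m)*(565 + m))*m = ((565 + m)*(K + m))*m = m*(565 + m)*(K + m))
(u(27, 449) + 297856) + C(W(-24, 18), -268) = (27 + 297856) - 268*((-268)**2 + 565*18 + 565*(-268) + 18*(-268)) = 297883 - 268*(71824 + 10170 - 151420 - 4824) = 297883 - 268*(-74250) = 297883 + 19899000 = 20196883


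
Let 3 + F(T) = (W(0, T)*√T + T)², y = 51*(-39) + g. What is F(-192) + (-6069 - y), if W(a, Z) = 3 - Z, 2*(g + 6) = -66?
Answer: -7267980 - 599040*I*√3 ≈ -7.268e+6 - 1.0376e+6*I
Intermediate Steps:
g = -39 (g = -6 + (½)*(-66) = -6 - 33 = -39)
y = -2028 (y = 51*(-39) - 39 = -1989 - 39 = -2028)
F(T) = -3 + (T + √T*(3 - T))² (F(T) = -3 + ((3 - T)*√T + T)² = -3 + (√T*(3 - T) + T)² = -3 + (T + √T*(3 - T))²)
F(-192) + (-6069 - y) = (-3 + (-1*(-192) + √(-192)*(-3 - 192))²) + (-6069 - 1*(-2028)) = (-3 + (192 + (8*I*√3)*(-195))²) + (-6069 + 2028) = (-3 + (192 - 1560*I*√3)²) - 4041 = -4044 + (192 - 1560*I*√3)²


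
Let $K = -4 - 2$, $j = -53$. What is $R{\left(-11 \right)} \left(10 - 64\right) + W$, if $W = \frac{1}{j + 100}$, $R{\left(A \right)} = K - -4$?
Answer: $\frac{5077}{47} \approx 108.02$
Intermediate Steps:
$K = -6$
$R{\left(A \right)} = -2$ ($R{\left(A \right)} = -6 - -4 = -6 + 4 = -2$)
$W = \frac{1}{47}$ ($W = \frac{1}{-53 + 100} = \frac{1}{47} \approx 0.021277$)
$R{\left(-11 \right)} \left(10 - 64\right) + W = - 2 \left(10 - 64\right) + \frac{1}{47} = \left(-2\right) \left(-54\right) + \frac{1}{47} = 108 + \frac{1}{47} = \frac{5077}{47}$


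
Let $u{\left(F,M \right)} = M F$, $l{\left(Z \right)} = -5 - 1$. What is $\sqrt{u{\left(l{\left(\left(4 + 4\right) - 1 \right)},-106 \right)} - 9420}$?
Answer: $12 i \sqrt{61} \approx 93.723 i$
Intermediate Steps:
$l{\left(Z \right)} = -6$ ($l{\left(Z \right)} = -5 - 1 = -6$)
$u{\left(F,M \right)} = F M$
$\sqrt{u{\left(l{\left(\left(4 + 4\right) - 1 \right)},-106 \right)} - 9420} = \sqrt{\left(-6\right) \left(-106\right) - 9420} = \sqrt{636 - 9420} = \sqrt{-8784} = 12 i \sqrt{61}$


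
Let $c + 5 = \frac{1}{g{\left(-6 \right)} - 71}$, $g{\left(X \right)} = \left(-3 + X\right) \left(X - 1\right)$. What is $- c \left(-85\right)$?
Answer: $- \frac{3485}{8} \approx -435.63$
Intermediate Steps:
$g{\left(X \right)} = \left(-1 + X\right) \left(-3 + X\right)$ ($g{\left(X \right)} = \left(-3 + X\right) \left(-1 + X\right) = \left(-1 + X\right) \left(-3 + X\right)$)
$c = - \frac{41}{8}$ ($c = -5 + \frac{1}{\left(3 + \left(-6\right)^{2} - -24\right) - 71} = -5 + \frac{1}{\left(3 + 36 + 24\right) - 71} = -5 + \frac{1}{63 - 71} = -5 + \frac{1}{-8} = -5 - \frac{1}{8} = - \frac{41}{8} \approx -5.125$)
$- c \left(-85\right) = - \frac{\left(-41\right) \left(-85\right)}{8} = \left(-1\right) \frac{3485}{8} = - \frac{3485}{8}$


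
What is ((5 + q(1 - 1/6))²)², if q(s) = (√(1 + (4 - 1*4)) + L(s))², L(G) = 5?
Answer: 2825761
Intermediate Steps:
q(s) = 36 (q(s) = (√(1 + (4 - 1*4)) + 5)² = (√(1 + (4 - 4)) + 5)² = (√(1 + 0) + 5)² = (√1 + 5)² = (1 + 5)² = 6² = 36)
((5 + q(1 - 1/6))²)² = ((5 + 36)²)² = (41²)² = 1681² = 2825761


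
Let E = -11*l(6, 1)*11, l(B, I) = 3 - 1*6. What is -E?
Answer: -363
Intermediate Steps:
l(B, I) = -3 (l(B, I) = 3 - 6 = -3)
E = 363 (E = -11*(-3)*11 = 33*11 = 363)
-E = -1*363 = -363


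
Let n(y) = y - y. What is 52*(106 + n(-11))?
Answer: 5512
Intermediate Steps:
n(y) = 0
52*(106 + n(-11)) = 52*(106 + 0) = 52*106 = 5512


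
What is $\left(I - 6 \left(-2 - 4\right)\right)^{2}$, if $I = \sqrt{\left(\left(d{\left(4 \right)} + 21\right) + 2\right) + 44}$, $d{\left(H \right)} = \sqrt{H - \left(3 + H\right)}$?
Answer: $\left(36 + \sqrt{67 + i \sqrt{3}}\right)^{2} \approx 1952.4 + 9.349 i$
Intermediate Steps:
$d{\left(H \right)} = i \sqrt{3}$ ($d{\left(H \right)} = \sqrt{-3} = i \sqrt{3}$)
$I = \sqrt{67 + i \sqrt{3}}$ ($I = \sqrt{\left(\left(i \sqrt{3} + 21\right) + 2\right) + 44} = \sqrt{\left(\left(21 + i \sqrt{3}\right) + 2\right) + 44} = \sqrt{\left(23 + i \sqrt{3}\right) + 44} = \sqrt{67 + i \sqrt{3}} \approx 8.186 + 0.1058 i$)
$\left(I - 6 \left(-2 - 4\right)\right)^{2} = \left(\sqrt{67 + i \sqrt{3}} - 6 \left(-2 - 4\right)\right)^{2} = \left(\sqrt{67 + i \sqrt{3}} - -36\right)^{2} = \left(\sqrt{67 + i \sqrt{3}} + 36\right)^{2} = \left(36 + \sqrt{67 + i \sqrt{3}}\right)^{2}$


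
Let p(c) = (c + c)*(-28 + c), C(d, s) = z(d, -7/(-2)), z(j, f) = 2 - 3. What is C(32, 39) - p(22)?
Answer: 263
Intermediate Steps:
z(j, f) = -1
C(d, s) = -1
p(c) = 2*c*(-28 + c) (p(c) = (2*c)*(-28 + c) = 2*c*(-28 + c))
C(32, 39) - p(22) = -1 - 2*22*(-28 + 22) = -1 - 2*22*(-6) = -1 - 1*(-264) = -1 + 264 = 263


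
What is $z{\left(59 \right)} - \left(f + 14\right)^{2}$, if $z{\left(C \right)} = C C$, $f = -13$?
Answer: $3480$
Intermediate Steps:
$z{\left(C \right)} = C^{2}$
$z{\left(59 \right)} - \left(f + 14\right)^{2} = 59^{2} - \left(-13 + 14\right)^{2} = 3481 - 1^{2} = 3481 - 1 = 3480$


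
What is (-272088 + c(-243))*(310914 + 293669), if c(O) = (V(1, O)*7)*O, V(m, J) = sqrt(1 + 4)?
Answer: -164499779304 - 1028395683*sqrt(5) ≈ -1.6680e+11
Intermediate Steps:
V(m, J) = sqrt(5)
c(O) = 7*O*sqrt(5) (c(O) = (sqrt(5)*7)*O = (7*sqrt(5))*O = 7*O*sqrt(5))
(-272088 + c(-243))*(310914 + 293669) = (-272088 + 7*(-243)*sqrt(5))*(310914 + 293669) = (-272088 - 1701*sqrt(5))*604583 = -164499779304 - 1028395683*sqrt(5)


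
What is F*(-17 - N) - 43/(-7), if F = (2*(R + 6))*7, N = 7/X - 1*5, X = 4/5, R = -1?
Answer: -20249/14 ≈ -1446.4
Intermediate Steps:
X = 4/5 (X = 4*(1/5) = 4/5 ≈ 0.80000)
N = 15/4 (N = 7/(4/5) - 1*5 = 7*(5/4) - 5 = 35/4 - 5 = 15/4 ≈ 3.7500)
F = 70 (F = (2*(-1 + 6))*7 = (2*5)*7 = 10*7 = 70)
F*(-17 - N) - 43/(-7) = 70*(-17 - 1*15/4) - 43/(-7) = 70*(-17 - 15/4) - 43*(-1/7) = 70*(-83/4) + 43/7 = -2905/2 + 43/7 = -20249/14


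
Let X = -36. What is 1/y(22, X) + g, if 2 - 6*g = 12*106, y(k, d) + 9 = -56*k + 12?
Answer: -780418/3687 ≈ -211.67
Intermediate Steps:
y(k, d) = 3 - 56*k (y(k, d) = -9 + (-56*k + 12) = -9 + (12 - 56*k) = 3 - 56*k)
g = -635/3 (g = 1/3 - 2*106 = 1/3 - 1/6*1272 = 1/3 - 212 = -635/3 ≈ -211.67)
1/y(22, X) + g = 1/(3 - 56*22) - 635/3 = 1/(3 - 1232) - 635/3 = 1/(-1229) - 635/3 = -1/1229 - 635/3 = -780418/3687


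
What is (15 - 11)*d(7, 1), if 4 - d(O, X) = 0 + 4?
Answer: 0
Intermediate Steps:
d(O, X) = 0 (d(O, X) = 4 - (0 + 4) = 4 - 1*4 = 4 - 4 = 0)
(15 - 11)*d(7, 1) = (15 - 11)*0 = 4*0 = 0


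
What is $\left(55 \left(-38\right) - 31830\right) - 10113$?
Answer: $-44033$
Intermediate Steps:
$\left(55 \left(-38\right) - 31830\right) - 10113 = \left(-2090 - 31830\right) - 10113 = -33920 - 10113 = -44033$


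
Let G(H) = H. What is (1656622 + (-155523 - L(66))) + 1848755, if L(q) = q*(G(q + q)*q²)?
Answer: -34599618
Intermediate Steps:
L(q) = 2*q⁴ (L(q) = q*((q + q)*q²) = q*((2*q)*q²) = q*(2*q³) = 2*q⁴)
(1656622 + (-155523 - L(66))) + 1848755 = (1656622 + (-155523 - 2*66⁴)) + 1848755 = (1656622 + (-155523 - 2*18974736)) + 1848755 = (1656622 + (-155523 - 1*37949472)) + 1848755 = (1656622 + (-155523 - 37949472)) + 1848755 = (1656622 - 38104995) + 1848755 = -36448373 + 1848755 = -34599618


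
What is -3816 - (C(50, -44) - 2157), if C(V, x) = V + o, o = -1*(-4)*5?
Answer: -1729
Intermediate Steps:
o = 20 (o = 4*5 = 20)
C(V, x) = 20 + V (C(V, x) = V + 20 = 20 + V)
-3816 - (C(50, -44) - 2157) = -3816 - ((20 + 50) - 2157) = -3816 - (70 - 2157) = -3816 - 1*(-2087) = -3816 + 2087 = -1729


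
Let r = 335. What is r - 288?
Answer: 47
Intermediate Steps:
r - 288 = 335 - 288 = 47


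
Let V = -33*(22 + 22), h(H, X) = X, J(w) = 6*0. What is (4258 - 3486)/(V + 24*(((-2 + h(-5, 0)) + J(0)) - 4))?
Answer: -193/399 ≈ -0.48371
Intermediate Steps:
J(w) = 0
V = -1452 (V = -33*44 = -1452)
(4258 - 3486)/(V + 24*(((-2 + h(-5, 0)) + J(0)) - 4)) = (4258 - 3486)/(-1452 + 24*(((-2 + 0) + 0) - 4)) = 772/(-1452 + 24*((-2 + 0) - 4)) = 772/(-1452 + 24*(-2 - 4)) = 772/(-1452 + 24*(-6)) = 772/(-1452 - 144) = 772/(-1596) = 772*(-1/1596) = -193/399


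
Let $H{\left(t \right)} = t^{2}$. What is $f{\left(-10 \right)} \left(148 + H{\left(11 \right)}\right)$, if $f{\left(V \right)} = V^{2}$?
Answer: $26900$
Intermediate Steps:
$f{\left(-10 \right)} \left(148 + H{\left(11 \right)}\right) = \left(-10\right)^{2} \left(148 + 11^{2}\right) = 100 \left(148 + 121\right) = 100 \cdot 269 = 26900$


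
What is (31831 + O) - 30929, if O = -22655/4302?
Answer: 3857749/4302 ≈ 896.73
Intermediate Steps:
O = -22655/4302 (O = -22655*1/4302 = -22655/4302 ≈ -5.2662)
(31831 + O) - 30929 = (31831 - 22655/4302) - 30929 = 136914307/4302 - 30929 = 3857749/4302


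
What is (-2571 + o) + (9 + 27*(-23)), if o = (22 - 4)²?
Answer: -2859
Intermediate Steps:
o = 324 (o = 18² = 324)
(-2571 + o) + (9 + 27*(-23)) = (-2571 + 324) + (9 + 27*(-23)) = -2247 + (9 - 621) = -2247 - 612 = -2859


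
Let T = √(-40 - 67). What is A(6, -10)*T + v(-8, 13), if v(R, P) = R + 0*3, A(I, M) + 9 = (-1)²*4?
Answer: -8 - 5*I*√107 ≈ -8.0 - 51.72*I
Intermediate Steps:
A(I, M) = -5 (A(I, M) = -9 + (-1)²*4 = -9 + 1*4 = -9 + 4 = -5)
v(R, P) = R (v(R, P) = R + 0 = R)
T = I*√107 (T = √(-107) = I*√107 ≈ 10.344*I)
A(6, -10)*T + v(-8, 13) = -5*I*√107 - 8 = -8 - 5*I*√107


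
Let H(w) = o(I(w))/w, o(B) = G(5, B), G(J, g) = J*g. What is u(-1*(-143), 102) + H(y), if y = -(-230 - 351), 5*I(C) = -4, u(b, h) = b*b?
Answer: 11880865/581 ≈ 20449.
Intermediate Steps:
u(b, h) = b²
I(C) = -⅘ (I(C) = (⅕)*(-4) = -⅘)
o(B) = 5*B
y = 581 (y = -1*(-581) = 581)
H(w) = -4/w (H(w) = (5*(-⅘))/w = -4/w)
u(-1*(-143), 102) + H(y) = (-1*(-143))² - 4/581 = 143² - 4*1/581 = 20449 - 4/581 = 11880865/581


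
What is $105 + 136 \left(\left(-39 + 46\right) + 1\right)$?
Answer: $1193$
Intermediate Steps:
$105 + 136 \left(\left(-39 + 46\right) + 1\right) = 105 + 136 \left(7 + 1\right) = 105 + 136 \cdot 8 = 105 + 1088 = 1193$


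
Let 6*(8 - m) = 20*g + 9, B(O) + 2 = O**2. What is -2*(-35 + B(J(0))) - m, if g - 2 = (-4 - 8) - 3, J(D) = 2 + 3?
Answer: -155/6 ≈ -25.833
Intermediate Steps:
J(D) = 5
B(O) = -2 + O**2
g = -13 (g = 2 + ((-4 - 8) - 3) = 2 + (-12 - 3) = 2 - 15 = -13)
m = 299/6 (m = 8 - (20*(-13) + 9)/6 = 8 - (-260 + 9)/6 = 8 - 1/6*(-251) = 8 + 251/6 = 299/6 ≈ 49.833)
-2*(-35 + B(J(0))) - m = -2*(-35 + (-2 + 5**2)) - 1*299/6 = -2*(-35 + (-2 + 25)) - 299/6 = -2*(-35 + 23) - 299/6 = -2*(-12) - 299/6 = 24 - 299/6 = -155/6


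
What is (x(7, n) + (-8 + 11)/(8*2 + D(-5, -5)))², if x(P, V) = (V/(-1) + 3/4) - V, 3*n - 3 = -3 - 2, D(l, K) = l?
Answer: 96721/17424 ≈ 5.5510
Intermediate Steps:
n = -⅔ (n = 1 + (-3 - 2)/3 = 1 + (⅓)*(-5) = 1 - 5/3 = -⅔ ≈ -0.66667)
x(P, V) = ¾ - 2*V (x(P, V) = (V*(-1) + 3*(¼)) - V = (-V + ¾) - V = (¾ - V) - V = ¾ - 2*V)
(x(7, n) + (-8 + 11)/(8*2 + D(-5, -5)))² = ((¾ - 2*(-⅔)) + (-8 + 11)/(8*2 - 5))² = ((¾ + 4/3) + 3/(16 - 5))² = (25/12 + 3/11)² = (311/132)² = 96721/17424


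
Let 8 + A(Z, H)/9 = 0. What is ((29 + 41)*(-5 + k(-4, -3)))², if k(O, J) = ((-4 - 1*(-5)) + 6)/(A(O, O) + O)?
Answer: 183467025/1444 ≈ 1.2705e+5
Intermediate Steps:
A(Z, H) = -72 (A(Z, H) = -72 + 9*0 = -72 + 0 = -72)
k(O, J) = 7/(-72 + O) (k(O, J) = ((-4 - 1*(-5)) + 6)/(-72 + O) = ((-4 + 5) + 6)/(-72 + O) = (1 + 6)/(-72 + O) = 7/(-72 + O))
((29 + 41)*(-5 + k(-4, -3)))² = ((29 + 41)*(-5 + 7/(-72 - 4)))² = (70*(-5 + 7/(-76)))² = (70*(-5 + 7*(-1/76)))² = (70*(-5 - 7/76))² = (70*(-387/76))² = (-13545/38)² = 183467025/1444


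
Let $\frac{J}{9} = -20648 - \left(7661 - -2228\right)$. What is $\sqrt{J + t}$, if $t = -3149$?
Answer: $i \sqrt{277982} \approx 527.24 i$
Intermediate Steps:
$J = -274833$ ($J = 9 \left(-20648 - \left(7661 - -2228\right)\right) = 9 \left(-20648 - \left(7661 + 2228\right)\right) = 9 \left(-20648 - 9889\right) = 9 \left(-30537\right) = -274833$)
$\sqrt{J + t} = \sqrt{-274833 - 3149} = \sqrt{-277982} = i \sqrt{277982}$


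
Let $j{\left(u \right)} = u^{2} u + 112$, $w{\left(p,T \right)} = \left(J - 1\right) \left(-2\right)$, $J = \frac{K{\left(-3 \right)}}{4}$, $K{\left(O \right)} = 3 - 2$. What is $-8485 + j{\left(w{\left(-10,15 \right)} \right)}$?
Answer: $- \frac{66957}{8} \approx -8369.6$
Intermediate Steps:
$K{\left(O \right)} = 1$
$J = \frac{1}{4}$ ($J = 1 \cdot \frac{1}{4} = \frac{1}{4} \approx 0.25$)
$w{\left(p,T \right)} = \frac{3}{2}$ ($w{\left(p,T \right)} = \left(\frac{1}{4} - 1\right) \left(-2\right) = \left(- \frac{3}{4}\right) \left(-2\right) = \frac{3}{2}$)
$j{\left(u \right)} = 112 + u^{3}$ ($j{\left(u \right)} = u^{3} + 112 = 112 + u^{3}$)
$-8485 + j{\left(w{\left(-10,15 \right)} \right)} = -8485 + \left(112 + \left(\frac{3}{2}\right)^{3}\right) = -8485 + \left(112 + \frac{27}{8}\right) = -8485 + \frac{923}{8} = - \frac{66957}{8}$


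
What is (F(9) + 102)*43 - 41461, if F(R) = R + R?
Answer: -36301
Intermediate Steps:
F(R) = 2*R
(F(9) + 102)*43 - 41461 = (2*9 + 102)*43 - 41461 = (18 + 102)*43 - 41461 = 120*43 - 41461 = 5160 - 41461 = -36301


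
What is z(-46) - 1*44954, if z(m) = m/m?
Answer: -44953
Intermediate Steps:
z(m) = 1
z(-46) - 1*44954 = 1 - 1*44954 = 1 - 44954 = -44953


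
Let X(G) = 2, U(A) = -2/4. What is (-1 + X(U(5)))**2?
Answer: 1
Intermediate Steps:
U(A) = -1/2 (U(A) = -2*1/4 = -1/2)
(-1 + X(U(5)))**2 = (-1 + 2)**2 = 1**2 = 1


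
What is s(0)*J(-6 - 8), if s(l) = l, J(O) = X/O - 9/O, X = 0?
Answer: 0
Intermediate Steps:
J(O) = -9/O (J(O) = 0/O - 9/O = 0 - 9/O = -9/O)
s(0)*J(-6 - 8) = 0*(-9/(-6 - 8)) = 0*(-9/(-14)) = 0*(-9*(-1/14)) = 0*(9/14) = 0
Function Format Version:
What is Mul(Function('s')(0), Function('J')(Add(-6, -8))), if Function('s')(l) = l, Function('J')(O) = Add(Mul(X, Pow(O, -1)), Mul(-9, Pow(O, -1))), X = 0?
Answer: 0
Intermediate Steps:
Function('J')(O) = Mul(-9, Pow(O, -1)) (Function('J')(O) = Add(Mul(0, Pow(O, -1)), Mul(-9, Pow(O, -1))) = Add(0, Mul(-9, Pow(O, -1))) = Mul(-9, Pow(O, -1)))
Mul(Function('s')(0), Function('J')(Add(-6, -8))) = Mul(0, Mul(-9, Pow(Add(-6, -8), -1))) = Mul(0, Mul(-9, Pow(-14, -1))) = Mul(0, Mul(-9, Rational(-1, 14))) = Mul(0, Rational(9, 14)) = 0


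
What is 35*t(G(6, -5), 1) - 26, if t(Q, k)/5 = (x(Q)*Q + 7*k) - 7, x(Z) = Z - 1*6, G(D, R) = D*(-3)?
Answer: 75574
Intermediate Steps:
G(D, R) = -3*D
x(Z) = -6 + Z (x(Z) = Z - 6 = -6 + Z)
t(Q, k) = -35 + 35*k + 5*Q*(-6 + Q) (t(Q, k) = 5*(((-6 + Q)*Q + 7*k) - 7) = 5*((Q*(-6 + Q) + 7*k) - 7) = 5*((7*k + Q*(-6 + Q)) - 7) = 5*(-7 + 7*k + Q*(-6 + Q)) = -35 + 35*k + 5*Q*(-6 + Q))
35*t(G(6, -5), 1) - 26 = 35*(-35 + 35*1 + 5*(-3*6)*(-6 - 3*6)) - 26 = 35*(-35 + 35 + 5*(-18)*(-6 - 18)) - 26 = 35*(-35 + 35 + 5*(-18)*(-24)) - 26 = 35*(-35 + 35 + 2160) - 26 = 35*2160 - 26 = 75600 - 26 = 75574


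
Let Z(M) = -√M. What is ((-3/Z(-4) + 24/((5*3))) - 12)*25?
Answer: -260 - 75*I/2 ≈ -260.0 - 37.5*I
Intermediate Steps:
((-3/Z(-4) + 24/((5*3))) - 12)*25 = ((-3*I/2 + 24/((5*3))) - 12)*25 = ((-3*I/2 + 24/15) - 12)*25 = ((-3*I/2 + 24*(1/15)) - 12)*25 = ((-3*I/2 + 8/5) - 12)*25 = ((8/5 - 3*I/2) - 12)*25 = (-52/5 - 3*I/2)*25 = -260 - 75*I/2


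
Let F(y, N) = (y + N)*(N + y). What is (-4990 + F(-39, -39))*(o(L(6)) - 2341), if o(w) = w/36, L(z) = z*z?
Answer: -2559960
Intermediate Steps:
L(z) = z²
o(w) = w/36 (o(w) = w*(1/36) = w/36)
F(y, N) = (N + y)² (F(y, N) = (N + y)*(N + y) = (N + y)²)
(-4990 + F(-39, -39))*(o(L(6)) - 2341) = (-4990 + (-39 - 39)²)*((1/36)*6² - 2341) = (-4990 + (-78)²)*((1/36)*36 - 2341) = (-4990 + 6084)*(1 - 2341) = 1094*(-2340) = -2559960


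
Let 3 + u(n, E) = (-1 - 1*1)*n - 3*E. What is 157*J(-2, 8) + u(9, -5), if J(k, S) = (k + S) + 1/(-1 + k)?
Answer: 2651/3 ≈ 883.67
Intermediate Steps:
u(n, E) = -3 - 3*E - 2*n (u(n, E) = -3 + ((-1 - 1*1)*n - 3*E) = -3 + ((-1 - 1)*n - 3*E) = -3 + (-2*n - 3*E) = -3 + (-3*E - 2*n) = -3 - 3*E - 2*n)
J(k, S) = S + k + 1/(-1 + k) (J(k, S) = (S + k) + 1/(-1 + k) = S + k + 1/(-1 + k))
157*J(-2, 8) + u(9, -5) = 157*((1 + (-2)² - 1*8 - 1*(-2) + 8*(-2))/(-1 - 2)) + (-3 - 3*(-5) - 2*9) = 157*((1 + 4 - 8 + 2 - 16)/(-3)) + (-3 + 15 - 18) = 157*(-⅓*(-17)) - 6 = 157*(17/3) - 6 = 2669/3 - 6 = 2651/3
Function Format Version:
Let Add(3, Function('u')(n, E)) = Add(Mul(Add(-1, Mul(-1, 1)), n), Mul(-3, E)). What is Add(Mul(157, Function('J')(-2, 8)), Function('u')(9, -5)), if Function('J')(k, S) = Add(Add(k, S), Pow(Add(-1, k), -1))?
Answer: Rational(2651, 3) ≈ 883.67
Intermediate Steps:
Function('u')(n, E) = Add(-3, Mul(-3, E), Mul(-2, n)) (Function('u')(n, E) = Add(-3, Add(Mul(Add(-1, Mul(-1, 1)), n), Mul(-3, E))) = Add(-3, Add(Mul(Add(-1, -1), n), Mul(-3, E))) = Add(-3, Add(Mul(-2, n), Mul(-3, E))) = Add(-3, Add(Mul(-3, E), Mul(-2, n))) = Add(-3, Mul(-3, E), Mul(-2, n)))
Function('J')(k, S) = Add(S, k, Pow(Add(-1, k), -1)) (Function('J')(k, S) = Add(Add(S, k), Pow(Add(-1, k), -1)) = Add(S, k, Pow(Add(-1, k), -1)))
Add(Mul(157, Function('J')(-2, 8)), Function('u')(9, -5)) = Add(Mul(157, Mul(Pow(Add(-1, -2), -1), Add(1, Pow(-2, 2), Mul(-1, 8), Mul(-1, -2), Mul(8, -2)))), Add(-3, Mul(-3, -5), Mul(-2, 9))) = Add(Mul(157, Mul(Pow(-3, -1), Add(1, 4, -8, 2, -16))), Add(-3, 15, -18)) = Add(Mul(157, Mul(Rational(-1, 3), -17)), -6) = Add(Mul(157, Rational(17, 3)), -6) = Add(Rational(2669, 3), -6) = Rational(2651, 3)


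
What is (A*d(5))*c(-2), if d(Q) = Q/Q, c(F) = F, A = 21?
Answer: -42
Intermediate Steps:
d(Q) = 1
(A*d(5))*c(-2) = (21*1)*(-2) = 21*(-2) = -42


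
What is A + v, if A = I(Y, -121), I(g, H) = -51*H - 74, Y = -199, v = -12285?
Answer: -6188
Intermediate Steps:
I(g, H) = -74 - 51*H
A = 6097 (A = -74 - 51*(-121) = -74 + 6171 = 6097)
A + v = 6097 - 12285 = -6188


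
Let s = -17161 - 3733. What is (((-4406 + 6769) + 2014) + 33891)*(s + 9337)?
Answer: -442263276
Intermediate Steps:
s = -20894
(((-4406 + 6769) + 2014) + 33891)*(s + 9337) = (((-4406 + 6769) + 2014) + 33891)*(-20894 + 9337) = ((2363 + 2014) + 33891)*(-11557) = (4377 + 33891)*(-11557) = 38268*(-11557) = -442263276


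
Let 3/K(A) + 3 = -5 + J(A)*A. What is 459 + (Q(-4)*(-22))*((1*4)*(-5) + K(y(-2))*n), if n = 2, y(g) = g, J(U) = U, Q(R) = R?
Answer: -1433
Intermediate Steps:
K(A) = 3/(-8 + A²) (K(A) = 3/(-3 + (-5 + A*A)) = 3/(-3 + (-5 + A²)) = 3/(-8 + A²))
459 + (Q(-4)*(-22))*((1*4)*(-5) + K(y(-2))*n) = 459 + (-4*(-22))*((1*4)*(-5) + (3/(-8 + (-2)²))*2) = 459 + 88*(4*(-5) + (3/(-8 + 4))*2) = 459 + 88*(-20 + (3/(-4))*2) = 459 + 88*(-20 + (3*(-¼))*2) = 459 + 88*(-20 - ¾*2) = 459 + 88*(-20 - 3/2) = 459 + 88*(-43/2) = 459 - 1892 = -1433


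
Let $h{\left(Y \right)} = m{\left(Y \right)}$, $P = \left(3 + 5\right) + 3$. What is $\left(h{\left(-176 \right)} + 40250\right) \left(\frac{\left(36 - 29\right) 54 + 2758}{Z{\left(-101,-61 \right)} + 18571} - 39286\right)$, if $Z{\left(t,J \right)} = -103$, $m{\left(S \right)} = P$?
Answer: $- \frac{384349894682}{243} \approx -1.5817 \cdot 10^{9}$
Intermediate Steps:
$P = 11$ ($P = 8 + 3 = 11$)
$m{\left(S \right)} = 11$
$h{\left(Y \right)} = 11$
$\left(h{\left(-176 \right)} + 40250\right) \left(\frac{\left(36 - 29\right) 54 + 2758}{Z{\left(-101,-61 \right)} + 18571} - 39286\right) = \left(11 + 40250\right) \left(\frac{\left(36 - 29\right) 54 + 2758}{-103 + 18571} - 39286\right) = 40261 \left(\frac{7 \cdot 54 + 2758}{18468} - 39286\right) = 40261 \left(\left(378 + 2758\right) \frac{1}{18468} - 39286\right) = 40261 \left(3136 \cdot \frac{1}{18468} - 39286\right) = 40261 \left(\frac{784}{4617} - 39286\right) = 40261 \left(- \frac{181382678}{4617}\right) = - \frac{384349894682}{243}$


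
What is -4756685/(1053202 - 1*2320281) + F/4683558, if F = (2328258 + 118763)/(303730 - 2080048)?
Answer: 3597562043782423771/958313546939774916 ≈ 3.7541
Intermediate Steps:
F = -2447021/1776318 (F = 2447021/(-1776318) = 2447021*(-1/1776318) = -2447021/1776318 ≈ -1.3776)
-4756685/(1053202 - 1*2320281) + F/4683558 = -4756685/(1053202 - 1*2320281) - 2447021/1776318/4683558 = -4756685/(1053202 - 2320281) - 2447021/1776318*1/4683558 = -4756685/(-1267079) - 2447021/8319488379444 = -4756685*(-1/1267079) - 2447021/8319488379444 = 4756685/1267079 - 2447021/8319488379444 = 3597562043782423771/958313546939774916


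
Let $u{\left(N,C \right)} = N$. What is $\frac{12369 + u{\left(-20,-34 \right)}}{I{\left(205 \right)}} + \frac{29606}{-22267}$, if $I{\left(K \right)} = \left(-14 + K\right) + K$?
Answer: $\frac{263251207}{8817732} \approx 29.855$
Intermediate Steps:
$I{\left(K \right)} = -14 + 2 K$
$\frac{12369 + u{\left(-20,-34 \right)}}{I{\left(205 \right)}} + \frac{29606}{-22267} = \frac{12369 - 20}{-14 + 2 \cdot 205} + \frac{29606}{-22267} = \frac{12349}{-14 + 410} + 29606 \left(- \frac{1}{22267}\right) = \frac{12349}{396} - \frac{29606}{22267} = \frac{263251207}{8817732}$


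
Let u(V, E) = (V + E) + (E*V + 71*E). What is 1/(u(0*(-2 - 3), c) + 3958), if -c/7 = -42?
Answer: 1/25126 ≈ 3.9799e-5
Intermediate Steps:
c = 294 (c = -7*(-42) = 294)
u(V, E) = V + 72*E + E*V (u(V, E) = (E + V) + (71*E + E*V) = V + 72*E + E*V)
1/(u(0*(-2 - 3), c) + 3958) = 1/((0*(-2 - 3) + 72*294 + 294*(0*(-2 - 3))) + 3958) = 1/((0*(-5) + 21168 + 294*(0*(-5))) + 3958) = 1/((0 + 21168 + 294*0) + 3958) = 1/((0 + 21168 + 0) + 3958) = 1/(21168 + 3958) = 1/25126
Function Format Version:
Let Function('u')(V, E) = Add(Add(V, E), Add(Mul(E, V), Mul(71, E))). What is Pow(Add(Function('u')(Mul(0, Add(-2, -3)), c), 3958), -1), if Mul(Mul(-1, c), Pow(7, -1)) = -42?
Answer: Rational(1, 25126) ≈ 3.9799e-5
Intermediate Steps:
c = 294 (c = Mul(-7, -42) = 294)
Function('u')(V, E) = Add(V, Mul(72, E), Mul(E, V)) (Function('u')(V, E) = Add(Add(E, V), Add(Mul(71, E), Mul(E, V))) = Add(V, Mul(72, E), Mul(E, V)))
Pow(Add(Function('u')(Mul(0, Add(-2, -3)), c), 3958), -1) = Pow(Add(Add(Mul(0, Add(-2, -3)), Mul(72, 294), Mul(294, Mul(0, Add(-2, -3)))), 3958), -1) = Pow(Add(Add(Mul(0, -5), 21168, Mul(294, Mul(0, -5))), 3958), -1) = Pow(Add(Add(0, 21168, Mul(294, 0)), 3958), -1) = Pow(Add(Add(0, 21168, 0), 3958), -1) = Pow(Add(21168, 3958), -1) = Pow(25126, -1) = Rational(1, 25126)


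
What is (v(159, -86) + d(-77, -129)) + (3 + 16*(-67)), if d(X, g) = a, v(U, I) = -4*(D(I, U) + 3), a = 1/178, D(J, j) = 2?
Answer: -193841/178 ≈ -1089.0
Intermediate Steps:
a = 1/178 ≈ 0.0056180
v(U, I) = -20 (v(U, I) = -4*(2 + 3) = -4*5 = -20)
d(X, g) = 1/178
(v(159, -86) + d(-77, -129)) + (3 + 16*(-67)) = (-20 + 1/178) + (3 + 16*(-67)) = -3559/178 + (3 - 1072) = -3559/178 - 1069 = -193841/178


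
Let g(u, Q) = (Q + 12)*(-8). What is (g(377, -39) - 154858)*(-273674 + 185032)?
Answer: 13707776164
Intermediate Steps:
g(u, Q) = -96 - 8*Q (g(u, Q) = (12 + Q)*(-8) = -96 - 8*Q)
(g(377, -39) - 154858)*(-273674 + 185032) = ((-96 - 8*(-39)) - 154858)*(-273674 + 185032) = ((-96 + 312) - 154858)*(-88642) = (216 - 154858)*(-88642) = -154642*(-88642) = 13707776164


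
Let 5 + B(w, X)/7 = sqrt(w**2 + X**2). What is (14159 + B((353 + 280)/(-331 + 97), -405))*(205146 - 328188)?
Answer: -1737845208 - 143549*sqrt(997972621)/13 ≈ -2.0867e+9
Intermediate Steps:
B(w, X) = -35 + 7*sqrt(X**2 + w**2) (B(w, X) = -35 + 7*sqrt(w**2 + X**2) = -35 + 7*sqrt(X**2 + w**2))
(14159 + B((353 + 280)/(-331 + 97), -405))*(205146 - 328188) = (14159 + (-35 + 7*sqrt((-405)**2 + ((353 + 280)/(-331 + 97))**2)))*(205146 - 328188) = (14159 + (-35 + 7*sqrt(164025 + (633/(-234))**2)))*(-123042) = (14159 + (-35 + 7*sqrt(164025 + (633*(-1/234))**2)))*(-123042) = (14159 + (-35 + 7*sqrt(164025 + (-211/78)**2)))*(-123042) = (14159 + (-35 + 7*sqrt(164025 + 44521/6084)))*(-123042) = (14159 + (-35 + 7*sqrt(997972621/6084)))*(-123042) = (14159 + (-35 + 7*(sqrt(997972621)/78)))*(-123042) = (14159 + (-35 + 7*sqrt(997972621)/78))*(-123042) = (14124 + 7*sqrt(997972621)/78)*(-123042) = -1737845208 - 143549*sqrt(997972621)/13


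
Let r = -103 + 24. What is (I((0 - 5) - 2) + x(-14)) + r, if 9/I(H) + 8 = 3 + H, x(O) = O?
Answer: -375/4 ≈ -93.750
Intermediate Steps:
I(H) = 9/(-5 + H) (I(H) = 9/(-8 + (3 + H)) = 9/(-5 + H))
r = -79
(I((0 - 5) - 2) + x(-14)) + r = (9/(-5 + ((0 - 5) - 2)) - 14) - 79 = (9/(-5 + (-5 - 2)) - 14) - 79 = (9/(-5 - 7) - 14) - 79 = (9/(-12) - 14) - 79 = (9*(-1/12) - 14) - 79 = (-3/4 - 14) - 79 = -59/4 - 79 = -375/4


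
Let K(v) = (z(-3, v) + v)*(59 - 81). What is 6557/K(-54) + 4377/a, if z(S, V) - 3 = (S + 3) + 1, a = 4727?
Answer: 35809639/5199700 ≈ 6.8869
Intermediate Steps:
z(S, V) = 7 + S (z(S, V) = 3 + ((S + 3) + 1) = 3 + ((3 + S) + 1) = 3 + (4 + S) = 7 + S)
K(v) = -88 - 22*v (K(v) = ((7 - 3) + v)*(59 - 81) = (4 + v)*(-22) = -88 - 22*v)
6557/K(-54) + 4377/a = 6557/(-88 - 22*(-54)) + 4377/4727 = 6557/(-88 + 1188) + 4377*(1/4727) = 6557/1100 + 4377/4727 = 35809639/5199700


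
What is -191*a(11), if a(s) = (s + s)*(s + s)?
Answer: -92444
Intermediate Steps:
a(s) = 4*s**2 (a(s) = (2*s)*(2*s) = 4*s**2)
-191*a(11) = -764*11**2 = -764*121 = -191*484 = -92444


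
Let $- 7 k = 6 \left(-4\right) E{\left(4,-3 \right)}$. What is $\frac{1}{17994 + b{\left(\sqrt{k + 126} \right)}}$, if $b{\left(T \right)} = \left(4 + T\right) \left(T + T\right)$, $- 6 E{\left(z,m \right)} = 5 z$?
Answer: $\frac{446467}{8135852274} - \frac{14 \sqrt{5614}}{4067926137} \approx 5.4619 \cdot 10^{-5}$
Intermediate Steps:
$E{\left(z,m \right)} = - \frac{5 z}{6}$
$k = - \frac{80}{7}$ ($k = - \frac{6 \left(-4\right) \left(\left(- \frac{5}{6}\right) 4\right)}{7} = - \frac{\left(-24\right) \left(- \frac{10}{3}\right)}{7} = \left(- \frac{1}{7}\right) 80 = - \frac{80}{7} \approx -11.429$)
$b{\left(T \right)} = 2 T \left(4 + T\right)$ ($b{\left(T \right)} = \left(4 + T\right) 2 T = 2 T \left(4 + T\right)$)
$\frac{1}{17994 + b{\left(\sqrt{k + 126} \right)}} = \frac{1}{17994 + 2 \sqrt{- \frac{80}{7} + 126} \left(4 + \sqrt{- \frac{80}{7} + 126}\right)} = \frac{1}{17994 + 2 \sqrt{\frac{802}{7}} \left(4 + \sqrt{\frac{802}{7}}\right)} = \frac{1}{17994 + 2 \frac{\sqrt{5614}}{7} \left(4 + \frac{\sqrt{5614}}{7}\right)} = \frac{1}{17994 + \frac{2 \sqrt{5614} \left(4 + \frac{\sqrt{5614}}{7}\right)}{7}}$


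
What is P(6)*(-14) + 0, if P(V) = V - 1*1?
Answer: -70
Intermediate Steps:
P(V) = -1 + V (P(V) = V - 1 = -1 + V)
P(6)*(-14) + 0 = (-1 + 6)*(-14) + 0 = 5*(-14) + 0 = -70 + 0 = -70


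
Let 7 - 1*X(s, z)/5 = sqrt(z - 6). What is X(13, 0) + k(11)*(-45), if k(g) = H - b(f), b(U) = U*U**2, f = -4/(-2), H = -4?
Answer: 575 - 5*I*sqrt(6) ≈ 575.0 - 12.247*I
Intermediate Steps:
X(s, z) = 35 - 5*sqrt(-6 + z) (X(s, z) = 35 - 5*sqrt(z - 6) = 35 - 5*sqrt(-6 + z))
f = 2 (f = -4*(-1/2) = 2)
b(U) = U**3
k(g) = -12 (k(g) = -4 - 1*2**3 = -4 - 1*8 = -4 - 8 = -12)
X(13, 0) + k(11)*(-45) = (35 - 5*sqrt(-6 + 0)) - 12*(-45) = (35 - 5*I*sqrt(6)) + 540 = 575 - 5*I*sqrt(6)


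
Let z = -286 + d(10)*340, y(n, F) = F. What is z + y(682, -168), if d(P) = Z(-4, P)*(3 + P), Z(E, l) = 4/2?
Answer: 8386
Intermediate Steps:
Z(E, l) = 2 (Z(E, l) = 4*(1/2) = 2)
d(P) = 6 + 2*P (d(P) = 2*(3 + P) = 6 + 2*P)
z = 8554 (z = -286 + (6 + 2*10)*340 = -286 + (6 + 20)*340 = -286 + 26*340 = -286 + 8840 = 8554)
z + y(682, -168) = 8554 - 168 = 8386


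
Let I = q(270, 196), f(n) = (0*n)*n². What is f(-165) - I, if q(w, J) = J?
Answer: -196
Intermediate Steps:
f(n) = 0 (f(n) = 0*n² = 0)
I = 196
f(-165) - I = 0 - 1*196 = 0 - 196 = -196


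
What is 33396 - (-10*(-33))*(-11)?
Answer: 37026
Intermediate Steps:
33396 - (-10*(-33))*(-11) = 33396 - 330*(-11) = 33396 - 1*(-3630) = 33396 + 3630 = 37026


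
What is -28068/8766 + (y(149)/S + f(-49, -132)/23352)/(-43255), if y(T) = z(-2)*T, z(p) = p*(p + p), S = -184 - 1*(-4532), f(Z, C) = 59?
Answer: -1712102544658243/534710735530440 ≈ -3.2019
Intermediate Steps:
S = 4348 (S = -184 + 4532 = 4348)
z(p) = 2*p**2 (z(p) = p*(2*p) = 2*p**2)
y(T) = 8*T (y(T) = (2*(-2)**2)*T = (2*4)*T = 8*T)
-28068/8766 + (y(149)/S + f(-49, -132)/23352)/(-43255) = -28068/8766 + ((8*149)/4348 + 59/23352)/(-43255) = -28068*1/8766 + (1192*(1/4348) + 59*(1/23352))*(-1/43255) = -4678/1461 + (298/1087 + 59/23352)*(-1/43255) = -4678/1461 + (7023029/25383624)*(-1/43255) = -4678/1461 - 7023029/1097968656120 = -1712102544658243/534710735530440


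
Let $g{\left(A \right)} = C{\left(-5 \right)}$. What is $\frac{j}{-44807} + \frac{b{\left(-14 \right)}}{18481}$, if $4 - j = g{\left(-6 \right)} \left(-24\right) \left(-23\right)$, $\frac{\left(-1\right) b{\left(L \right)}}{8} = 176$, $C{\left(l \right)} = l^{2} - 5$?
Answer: $\frac{140868060}{828078167} \approx 0.17011$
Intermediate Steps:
$C{\left(l \right)} = -5 + l^{2}$ ($C{\left(l \right)} = l^{2} - 5 = -5 + l^{2}$)
$g{\left(A \right)} = 20$ ($g{\left(A \right)} = -5 + \left(-5\right)^{2} = -5 + 25 = 20$)
$b{\left(L \right)} = -1408$ ($b{\left(L \right)} = \left(-8\right) 176 = -1408$)
$j = -11036$ ($j = 4 - 20 \left(-24\right) \left(-23\right) = 4 - \left(-480\right) \left(-23\right) = 4 - 11040 = -11036$)
$\frac{j}{-44807} + \frac{b{\left(-14 \right)}}{18481} = - \frac{11036}{-44807} - \frac{1408}{18481} = \left(-11036\right) \left(- \frac{1}{44807}\right) - \frac{1408}{18481} = \frac{11036}{44807} - \frac{1408}{18481} = \frac{140868060}{828078167}$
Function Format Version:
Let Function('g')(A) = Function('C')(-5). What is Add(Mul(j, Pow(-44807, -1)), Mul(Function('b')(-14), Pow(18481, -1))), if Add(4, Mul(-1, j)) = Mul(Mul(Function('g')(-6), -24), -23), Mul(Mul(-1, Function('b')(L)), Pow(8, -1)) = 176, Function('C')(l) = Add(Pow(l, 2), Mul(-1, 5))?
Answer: Rational(140868060, 828078167) ≈ 0.17011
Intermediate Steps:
Function('C')(l) = Add(-5, Pow(l, 2)) (Function('C')(l) = Add(Pow(l, 2), -5) = Add(-5, Pow(l, 2)))
Function('g')(A) = 20 (Function('g')(A) = Add(-5, Pow(-5, 2)) = Add(-5, 25) = 20)
Function('b')(L) = -1408 (Function('b')(L) = Mul(-8, 176) = -1408)
j = -11036 (j = Add(4, Mul(-1, Mul(Mul(20, -24), -23))) = Add(4, Mul(-1, Mul(-480, -23))) = Add(4, Mul(-1, 11040)) = Add(4, -11040) = -11036)
Add(Mul(j, Pow(-44807, -1)), Mul(Function('b')(-14), Pow(18481, -1))) = Add(Mul(-11036, Pow(-44807, -1)), Mul(-1408, Pow(18481, -1))) = Add(Mul(-11036, Rational(-1, 44807)), Mul(-1408, Rational(1, 18481))) = Add(Rational(11036, 44807), Rational(-1408, 18481)) = Rational(140868060, 828078167)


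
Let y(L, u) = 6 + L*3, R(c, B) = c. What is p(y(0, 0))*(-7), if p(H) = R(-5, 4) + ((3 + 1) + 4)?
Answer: -21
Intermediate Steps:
y(L, u) = 6 + 3*L
p(H) = 3 (p(H) = -5 + ((3 + 1) + 4) = -5 + (4 + 4) = -5 + 8 = 3)
p(y(0, 0))*(-7) = 3*(-7) = -21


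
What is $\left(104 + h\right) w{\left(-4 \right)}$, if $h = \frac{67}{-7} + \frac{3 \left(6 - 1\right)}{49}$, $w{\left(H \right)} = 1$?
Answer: $\frac{4642}{49} \approx 94.735$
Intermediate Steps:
$h = - \frac{454}{49}$ ($h = 67 \left(- \frac{1}{7}\right) + 3 \cdot 5 \cdot \frac{1}{49} = - \frac{67}{7} + 15 \cdot \frac{1}{49} = - \frac{67}{7} + \frac{15}{49} = - \frac{454}{49} \approx -9.2653$)
$\left(104 + h\right) w{\left(-4 \right)} = \left(104 - \frac{454}{49}\right) 1 = \frac{4642}{49} \cdot 1 = \frac{4642}{49}$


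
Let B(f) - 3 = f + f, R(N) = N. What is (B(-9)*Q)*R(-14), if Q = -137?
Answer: -28770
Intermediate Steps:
B(f) = 3 + 2*f (B(f) = 3 + (f + f) = 3 + 2*f)
(B(-9)*Q)*R(-14) = ((3 + 2*(-9))*(-137))*(-14) = ((3 - 18)*(-137))*(-14) = -15*(-137)*(-14) = 2055*(-14) = -28770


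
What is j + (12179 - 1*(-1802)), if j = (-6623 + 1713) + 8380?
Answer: 17451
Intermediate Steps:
j = 3470 (j = -4910 + 8380 = 3470)
j + (12179 - 1*(-1802)) = 3470 + (12179 - 1*(-1802)) = 3470 + (12179 + 1802) = 3470 + 13981 = 17451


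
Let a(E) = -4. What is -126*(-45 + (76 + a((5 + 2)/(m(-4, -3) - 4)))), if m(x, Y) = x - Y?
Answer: -3402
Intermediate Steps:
-126*(-45 + (76 + a((5 + 2)/(m(-4, -3) - 4)))) = -126*(-45 + (76 - 4)) = -126*(-45 + 72) = -126*27 = -3402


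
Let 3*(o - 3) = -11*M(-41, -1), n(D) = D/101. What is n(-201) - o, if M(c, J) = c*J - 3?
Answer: 40706/303 ≈ 134.34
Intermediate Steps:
M(c, J) = -3 + J*c (M(c, J) = J*c - 3 = -3 + J*c)
n(D) = D/101 (n(D) = D*(1/101) = D/101)
o = -409/3 (o = 3 + (-11*(-3 - 1*(-41)))/3 = 3 + (-11*(-3 + 41))/3 = 3 + (-11*38)/3 = 3 + (⅓)*(-418) = 3 - 418/3 = -409/3 ≈ -136.33)
n(-201) - o = (1/101)*(-201) - 1*(-409/3) = -201/101 + 409/3 = 40706/303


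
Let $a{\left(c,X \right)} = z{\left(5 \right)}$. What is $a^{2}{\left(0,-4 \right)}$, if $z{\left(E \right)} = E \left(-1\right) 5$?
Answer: $625$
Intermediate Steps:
$z{\left(E \right)} = - 5 E$ ($z{\left(E \right)} = - E 5 = - 5 E$)
$a{\left(c,X \right)} = -25$ ($a{\left(c,X \right)} = \left(-5\right) 5 = -25$)
$a^{2}{\left(0,-4 \right)} = \left(-25\right)^{2} = 625$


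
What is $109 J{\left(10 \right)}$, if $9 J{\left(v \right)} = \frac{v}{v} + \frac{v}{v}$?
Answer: $\frac{218}{9} \approx 24.222$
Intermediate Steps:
$J{\left(v \right)} = \frac{2}{9}$ ($J{\left(v \right)} = \frac{\frac{v}{v} + \frac{v}{v}}{9} = \frac{1 + 1}{9} = \frac{1}{9} \cdot 2 = \frac{2}{9}$)
$109 J{\left(10 \right)} = 109 \cdot \frac{2}{9} = \frac{218}{9}$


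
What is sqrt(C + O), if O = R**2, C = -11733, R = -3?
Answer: 2*I*sqrt(2931) ≈ 108.28*I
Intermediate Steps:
O = 9 (O = (-3)**2 = 9)
sqrt(C + O) = sqrt(-11733 + 9) = sqrt(-11724) = 2*I*sqrt(2931)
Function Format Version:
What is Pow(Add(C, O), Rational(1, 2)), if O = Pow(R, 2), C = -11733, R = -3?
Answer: Mul(2, I, Pow(2931, Rational(1, 2))) ≈ Mul(108.28, I)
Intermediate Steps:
O = 9 (O = Pow(-3, 2) = 9)
Pow(Add(C, O), Rational(1, 2)) = Pow(Add(-11733, 9), Rational(1, 2)) = Pow(-11724, Rational(1, 2)) = Mul(2, I, Pow(2931, Rational(1, 2)))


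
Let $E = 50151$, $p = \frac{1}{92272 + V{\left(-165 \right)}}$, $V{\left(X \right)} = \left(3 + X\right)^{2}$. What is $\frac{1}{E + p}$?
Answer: $\frac{118516}{5943695917} \approx 1.994 \cdot 10^{-5}$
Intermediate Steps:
$p = \frac{1}{118516}$ ($p = \frac{1}{92272 + \left(3 - 165\right)^{2}} = \frac{1}{92272 + \left(-162\right)^{2}} = \frac{1}{92272 + 26244} = \frac{1}{118516} \approx 8.4377 \cdot 10^{-6}$)
$\frac{1}{E + p} = \frac{1}{50151 + \frac{1}{118516}} = \frac{1}{\frac{5943695917}{118516}} = \frac{118516}{5943695917}$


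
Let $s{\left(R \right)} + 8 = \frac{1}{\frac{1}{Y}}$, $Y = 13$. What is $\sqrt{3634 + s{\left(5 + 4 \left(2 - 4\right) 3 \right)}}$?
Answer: $\sqrt{3639} \approx 60.324$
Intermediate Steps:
$s{\left(R \right)} = 5$ ($s{\left(R \right)} = -8 + \frac{1}{\frac{1}{13}} = -8 + 13 = 5$)
$\sqrt{3634 + s{\left(5 + 4 \left(2 - 4\right) 3 \right)}} = \sqrt{3634 + 5} = \sqrt{3639}$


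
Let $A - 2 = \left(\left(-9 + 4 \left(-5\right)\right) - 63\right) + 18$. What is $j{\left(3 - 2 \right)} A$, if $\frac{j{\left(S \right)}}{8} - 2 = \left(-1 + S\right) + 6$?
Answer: $-4608$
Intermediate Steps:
$A = -72$ ($A = 2 + \left(\left(\left(-9 + 4 \left(-5\right)\right) - 63\right) + 18\right) = 2 + \left(\left(\left(-9 - 20\right) - 63\right) + 18\right) = 2 + \left(\left(-29 - 63\right) + 18\right) = 2 + \left(-92 + 18\right) = 2 - 74 = -72$)
$j{\left(S \right)} = 56 + 8 S$ ($j{\left(S \right)} = 16 + 8 \left(\left(-1 + S\right) + 6\right) = 16 + 8 \left(5 + S\right) = 16 + \left(40 + 8 S\right) = 56 + 8 S$)
$j{\left(3 - 2 \right)} A = \left(56 + 8 \left(3 - 2\right)\right) \left(-72\right) = \left(56 + 8 \cdot 1\right) \left(-72\right) = \left(56 + 8\right) \left(-72\right) = 64 \left(-72\right) = -4608$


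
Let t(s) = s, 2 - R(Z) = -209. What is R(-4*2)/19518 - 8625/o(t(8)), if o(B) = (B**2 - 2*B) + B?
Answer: -84165467/546504 ≈ -154.01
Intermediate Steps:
R(Z) = 211 (R(Z) = 2 - 1*(-209) = 2 + 209 = 211)
o(B) = B**2 - B
R(-4*2)/19518 - 8625/o(t(8)) = 211/19518 - 8625*1/(8*(-1 + 8)) = 211*(1/19518) - 8625/(8*7) = 211/19518 - 8625/56 = -84165467/546504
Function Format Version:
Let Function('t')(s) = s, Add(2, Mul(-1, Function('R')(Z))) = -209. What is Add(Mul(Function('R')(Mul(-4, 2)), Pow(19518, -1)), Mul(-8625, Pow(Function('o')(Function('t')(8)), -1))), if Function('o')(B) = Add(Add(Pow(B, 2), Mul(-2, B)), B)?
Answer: Rational(-84165467, 546504) ≈ -154.01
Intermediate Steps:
Function('R')(Z) = 211 (Function('R')(Z) = Add(2, Mul(-1, -209)) = Add(2, 209) = 211)
Function('o')(B) = Add(Pow(B, 2), Mul(-1, B))
Add(Mul(Function('R')(Mul(-4, 2)), Pow(19518, -1)), Mul(-8625, Pow(Function('o')(Function('t')(8)), -1))) = Add(Mul(211, Pow(19518, -1)), Mul(-8625, Pow(Mul(8, Add(-1, 8)), -1))) = Add(Mul(211, Rational(1, 19518)), Mul(-8625, Pow(Mul(8, 7), -1))) = Add(Rational(211, 19518), Mul(-8625, Pow(56, -1))) = Add(Rational(211, 19518), Mul(-8625, Rational(1, 56))) = Add(Rational(211, 19518), Rational(-8625, 56)) = Rational(-84165467, 546504)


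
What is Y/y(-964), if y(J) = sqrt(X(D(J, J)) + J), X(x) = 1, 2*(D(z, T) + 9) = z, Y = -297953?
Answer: 297953*I*sqrt(107)/321 ≈ 9601.4*I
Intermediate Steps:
D(z, T) = -9 + z/2
y(J) = sqrt(1 + J)
Y/y(-964) = -297953/sqrt(1 - 964) = -297953*(-I*sqrt(107)/321) = -(-297953)*I*sqrt(107)/321 = 297953*I*sqrt(107)/321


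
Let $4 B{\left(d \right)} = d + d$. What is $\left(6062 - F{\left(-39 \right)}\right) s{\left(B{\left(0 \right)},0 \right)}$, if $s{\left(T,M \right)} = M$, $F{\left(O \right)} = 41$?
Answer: $0$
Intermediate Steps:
$B{\left(d \right)} = \frac{d}{2}$ ($B{\left(d \right)} = \frac{d + d}{4} = \frac{2 d}{4} = \frac{d}{2}$)
$\left(6062 - F{\left(-39 \right)}\right) s{\left(B{\left(0 \right)},0 \right)} = \left(6062 - 41\right) 0 = 6021 \cdot 0 = 0$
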